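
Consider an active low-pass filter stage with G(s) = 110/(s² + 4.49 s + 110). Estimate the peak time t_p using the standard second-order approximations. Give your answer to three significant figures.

t_p ≈ 0.307 s

Comparing the denominator to s² + 2ζω_n s + ω_n²: ω_n = √110 = 10.5 rad/s, and 2ζω_n = 4.49 so ζ = 4.49/(2·10.5) = 0.214.
The damped frequency ω_d = ω_n√(1−ζ²) = 10.2 rad/s. Then t_p = π/ω_d = 0.307 s.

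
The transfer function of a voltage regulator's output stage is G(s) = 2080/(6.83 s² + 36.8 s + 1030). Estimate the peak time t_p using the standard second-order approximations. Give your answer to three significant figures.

Dividing through by 6.83: denominator becomes s² + 5.388 s + 150.8.
So ω_n = √150.8 = 12.3 rad/s and ζ = 5.388/(2·12.3) = 0.219.
ω_d = ω_n√(1−ζ²) = 12.0 rad/s. t_p = π/ω_d = 0.262 s.

t_p ≈ 0.262 s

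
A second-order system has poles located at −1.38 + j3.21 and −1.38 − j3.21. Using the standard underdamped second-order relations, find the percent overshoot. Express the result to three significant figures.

The poles are at −σ ± jω_d with σ = 1.38 and ω_d = 3.21, so ω_n = √(σ²+ω_d²) = 3.49 rad/s and ζ = σ/ω_n = 0.395.
Overshoot: exp(−π·0.395/√(1−0.395²)) = 0.259, i.e. 25.9%.

%OS ≈ 25.9%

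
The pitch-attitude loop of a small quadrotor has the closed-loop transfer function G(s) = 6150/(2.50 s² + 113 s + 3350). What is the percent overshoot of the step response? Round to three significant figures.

Dividing through by 2.50: denominator becomes s² + 45.20 s + 1340.
So ω_n = √1340 = 36.6 rad/s and ζ = 45.20/(2·36.6) = 0.617.
%OS = 100·exp(−πζ/√(1−ζ²)) = 8.50%.

%OS ≈ 8.50%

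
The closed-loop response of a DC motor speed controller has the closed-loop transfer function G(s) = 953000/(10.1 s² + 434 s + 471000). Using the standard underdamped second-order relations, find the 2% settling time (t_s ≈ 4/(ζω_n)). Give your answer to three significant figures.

t_s ≈ 0.186 s

Dividing through by 10.1: denominator becomes s² + 42.97 s + 46630.
So ω_n = √46630 = 216 rad/s and ζ = 42.97/(2·216) = 0.0995.
t_s ≈ 4/(ζω_n) = 0.186 s.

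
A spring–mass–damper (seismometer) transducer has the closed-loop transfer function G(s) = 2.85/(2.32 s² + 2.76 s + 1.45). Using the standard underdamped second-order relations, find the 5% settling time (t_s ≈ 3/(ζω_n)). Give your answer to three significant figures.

Dividing through by 2.32: denominator becomes s² + 1.190 s + 0.6250.
So ω_n = √0.6250 = 0.791 rad/s and ζ = 1.190/(2·0.791) = 0.752.
t_s ≈ 3/(ζω_n) = 5.04 s.

t_s ≈ 5.04 s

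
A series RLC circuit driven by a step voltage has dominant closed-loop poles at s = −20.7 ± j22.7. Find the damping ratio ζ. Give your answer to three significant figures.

ζ ≈ 0.674

With σ = 20.7, ω_d = 22.7: ω_n = √(σ²+ω_d²) = 30.7 rad/s, ζ = σ/ω_n = 0.674.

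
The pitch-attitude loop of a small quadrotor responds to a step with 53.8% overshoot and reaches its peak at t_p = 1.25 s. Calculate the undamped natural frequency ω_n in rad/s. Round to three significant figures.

ω_n ≈ 2.56 rad/s

The overshoot fixes ζ = −ln(OS)/√(π²+ln²(OS)) = 0.194.
t_p = π/ω_d ⇒ ω_d = 2.51 rad/s; then ω_n = ω_d/√(1−ζ²) = 2.56 rad/s.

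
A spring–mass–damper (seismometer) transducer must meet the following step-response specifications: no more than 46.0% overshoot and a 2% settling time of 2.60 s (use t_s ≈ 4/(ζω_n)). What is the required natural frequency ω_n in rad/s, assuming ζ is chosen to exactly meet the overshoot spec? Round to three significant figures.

ω_n ≈ 6.41 rad/s

Inverting the overshoot relation: ζ = |ln 0.460|/√(π² + ln²0.460) = 0.240.
Then ω_n = 4/(ζ t_s) = 4/(0.240 × 2.60) = 6.41 rad/s.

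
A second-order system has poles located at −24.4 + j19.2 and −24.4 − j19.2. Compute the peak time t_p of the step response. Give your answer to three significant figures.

t_p ≈ 0.164 s

t_p = π/ω_d with ω_d = 19.2 (the imaginary part), so t_p = 0.164 s.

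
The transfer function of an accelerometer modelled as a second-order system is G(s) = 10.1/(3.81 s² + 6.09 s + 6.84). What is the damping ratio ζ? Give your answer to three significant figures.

ζ ≈ 0.596

Dividing through by 3.81: denominator becomes s² + 1.598 s + 1.795.
So ω_n = √1.795 = 1.34 rad/s and ζ = 1.598/(2·1.34) = 0.596.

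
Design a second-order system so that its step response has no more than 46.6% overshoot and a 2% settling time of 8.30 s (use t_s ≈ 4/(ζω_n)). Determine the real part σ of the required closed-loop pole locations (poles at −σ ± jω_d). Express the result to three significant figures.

σ ≈ 0.482

The settling-time spec alone fixes σ = ζω_n = 4/t_s = 4/8.30 = 0.482.
(Overshoot then fixes ζ = 0.236 and hence ω_d = σ·√(1−ζ²)/ζ = 1.98 rad/s.)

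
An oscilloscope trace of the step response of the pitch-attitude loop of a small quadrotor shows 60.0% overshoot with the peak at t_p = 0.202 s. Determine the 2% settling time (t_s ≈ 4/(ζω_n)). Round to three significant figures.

From the overshoot, ζ = −ln(OS)/√(π²+ln²(OS)) = 0.160.
t_p = π/ω_d ⇒ ω_d = 15.6 rad/s; then ω_n = ω_d/√(1−ζ²) = 15.8 rad/s.
t_s ≈ 4/(ζω_n) = 4/(0.160·15.8) = 1.58 s.

t_s ≈ 1.58 s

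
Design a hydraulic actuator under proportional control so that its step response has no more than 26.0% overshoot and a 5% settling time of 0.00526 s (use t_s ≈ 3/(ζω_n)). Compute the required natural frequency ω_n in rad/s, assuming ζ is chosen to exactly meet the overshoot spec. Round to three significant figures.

Inverting the overshoot relation: ζ = |ln 0.260|/√(π² + ln²0.260) = 0.394.
From t_s ≈ 3/(ζω_n): ω_n = 3/(ζ·t_s) = 3/(0.394·0.00526) = 1450 rad/s.

ω_n ≈ 1450 rad/s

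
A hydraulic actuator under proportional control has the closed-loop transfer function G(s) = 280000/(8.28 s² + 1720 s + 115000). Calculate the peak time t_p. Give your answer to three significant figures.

Dividing through by 8.28: denominator becomes s² + 207.7 s + 13890.
So ω_n = √13890 = 118 rad/s and ζ = 207.7/(2·118) = 0.881.
ω_d = ω_n√(1−ζ²) = 55.7 rad/s. t_p = π/ω_d = 0.0564 s.

t_p ≈ 0.0564 s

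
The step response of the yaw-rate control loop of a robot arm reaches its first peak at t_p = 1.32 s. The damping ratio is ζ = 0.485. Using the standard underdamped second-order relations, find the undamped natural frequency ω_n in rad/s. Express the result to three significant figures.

ω_n ≈ 2.72 rad/s

Peak time t_p = π/ω_d, so ω_d = π/t_p = π/1.32 = 2.38 rad/s.
ω_n = ω_d/√(1−ζ²) = 2.38/√0.765 = 2.72 rad/s.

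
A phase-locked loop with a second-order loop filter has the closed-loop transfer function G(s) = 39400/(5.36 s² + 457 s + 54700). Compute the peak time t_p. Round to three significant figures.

t_p ≈ 0.0343 s

Dividing through by 5.36: denominator becomes s² + 85.26 s + 10210.
So ω_n = √10210 = 101 rad/s and ζ = 85.26/(2·101) = 0.422.
ω_d = 101·√(1 − 0.422²) = 91.6 rad/s. t_p = π/ω_d = 0.0343 s.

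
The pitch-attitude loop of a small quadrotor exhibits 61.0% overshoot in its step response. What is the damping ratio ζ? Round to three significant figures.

ζ ≈ 0.155

From %OS = 100·exp(−πζ/√(1−ζ²)), invert to get ζ = −ln(OS)/√(π² + ln²(OS)) with OS = 0.610.
−ln 0.610 = 0.4943, so ζ = 0.4943/√(π² + 0.2443) = 0.155.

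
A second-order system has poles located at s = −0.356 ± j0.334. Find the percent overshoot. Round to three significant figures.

With σ = 0.356, ω_d = 0.334: ω_n = √(σ²+ω_d²) = 0.488 rad/s, ζ = σ/ω_n = 0.729.
%OS = 100·exp(−πζ/√(1−ζ²)) = 3.51%.

%OS ≈ 3.51%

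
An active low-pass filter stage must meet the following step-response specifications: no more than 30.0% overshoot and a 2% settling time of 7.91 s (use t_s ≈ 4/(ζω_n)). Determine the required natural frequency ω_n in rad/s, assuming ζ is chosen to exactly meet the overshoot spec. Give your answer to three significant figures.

ω_n ≈ 1.41 rad/s

From %OS = 100·exp(−πζ/√(1−ζ²)), invert to get ζ = −ln(OS)/√(π² + ln²(OS)) with OS = 0.300.
−ln 0.300 = 1.204, so ζ = 1.204/√(π² + 1.450) = 0.358.
From t_s ≈ 4/(ζω_n): ω_n = 4/(ζ·t_s) = 4/(0.358·7.91) = 1.41 rad/s.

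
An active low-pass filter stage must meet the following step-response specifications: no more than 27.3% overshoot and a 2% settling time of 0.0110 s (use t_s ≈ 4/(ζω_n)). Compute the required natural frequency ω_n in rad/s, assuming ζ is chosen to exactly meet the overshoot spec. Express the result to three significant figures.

ω_n ≈ 952 rad/s

ζ = −ln(OS)/√(π² + (ln OS)²). With OS = 0.273, ln OS = −1.298 and ζ = 1.298/3.399 = 0.382.
Then ω_n = 4/(ζ t_s) = 4/(0.382 × 0.0110) = 952 rad/s.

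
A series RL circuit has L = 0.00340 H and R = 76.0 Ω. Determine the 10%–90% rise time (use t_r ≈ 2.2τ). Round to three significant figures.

τ = L/R = 0.00340/76.0 = 0.0000447 s.
t_r ≈ 2.2τ = 0.0000984 s.

t_r ≈ 0.0000984 s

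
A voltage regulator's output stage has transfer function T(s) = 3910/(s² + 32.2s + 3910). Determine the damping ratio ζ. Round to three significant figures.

Comparing the denominator to s² + 2ζω_n s + ω_n²: ω_n = √3910 = 62.5 rad/s, and 2ζω_n = 32.2 so ζ = 32.2/(2·62.5) = 0.257.

ζ ≈ 0.257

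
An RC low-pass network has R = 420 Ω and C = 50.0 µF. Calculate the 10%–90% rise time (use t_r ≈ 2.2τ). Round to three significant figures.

t_r ≈ 0.0462 s

τ = RC = 420 × 50.0 µF = 0.0210 s.
t_r ≈ 2.2τ = 0.0462 s.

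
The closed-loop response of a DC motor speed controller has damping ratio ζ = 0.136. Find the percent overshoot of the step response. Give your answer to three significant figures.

%OS ≈ 65.0%

For an underdamped second-order system, %OS = 100·exp(−πζ/√(1−ζ²)).
πζ/√(1−ζ²) = π·0.136/√(1−0.0185) = 0.4313, so %OS = 100·e^(−0.4313) = 65.0%.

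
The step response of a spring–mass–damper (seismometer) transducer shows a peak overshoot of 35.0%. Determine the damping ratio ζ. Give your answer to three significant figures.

ζ ≈ 0.317

ζ = −ln(OS)/√(π² + (ln OS)²). With OS = 0.350, ln OS = −1.050 and ζ = 1.050/3.312 = 0.317.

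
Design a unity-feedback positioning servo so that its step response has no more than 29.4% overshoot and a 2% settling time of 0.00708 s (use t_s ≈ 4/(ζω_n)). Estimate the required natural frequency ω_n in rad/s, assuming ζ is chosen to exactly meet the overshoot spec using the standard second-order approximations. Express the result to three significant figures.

From %OS = 100·exp(−πζ/√(1−ζ²)), invert to get ζ = −ln(OS)/√(π² + ln²(OS)) with OS = 0.294.
−ln 0.294 = 1.224, so ζ = 1.224/√(π² + 1.499) = 0.363.
From t_s ≈ 4/(ζω_n): ω_n = 4/(ζ·t_s) = 4/(0.363·0.00708) = 1560 rad/s.

ω_n ≈ 1560 rad/s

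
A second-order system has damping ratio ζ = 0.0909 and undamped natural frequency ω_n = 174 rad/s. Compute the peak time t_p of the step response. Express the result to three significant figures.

The damped frequency is ω_d = ω_n√(1−ζ²) = 174·√(1−0.00826) = 173 rad/s.
Peak time t_p = π/ω_d = π/173 = 0.0181 s.

t_p ≈ 0.0181 s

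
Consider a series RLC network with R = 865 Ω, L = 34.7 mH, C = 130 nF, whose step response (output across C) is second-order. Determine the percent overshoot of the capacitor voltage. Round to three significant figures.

For a series RLC circuit (capacitor voltage as output), ω_n = 1/√(LC) = 1/√(34.7 mH · 130 nF) = 14900 rad/s.
ζ = (R/2)·√(C/L) = (865/2)·√(130 nF/34.7 mH) = 0.837.
%OS = 100 e^{−πζ/√(1−ζ²)} with ζ = 0.837 gives 0.817%.

%OS ≈ 0.817%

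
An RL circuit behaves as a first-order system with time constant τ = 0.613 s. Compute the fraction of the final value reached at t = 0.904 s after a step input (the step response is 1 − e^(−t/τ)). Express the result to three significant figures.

y/y_∞ ≈ 0.771

y(t)/y_∞ = 1 − e^(−t/τ) = 1 − e^(−0.904/0.613) = 1 − e^(−1.47) = 0.771.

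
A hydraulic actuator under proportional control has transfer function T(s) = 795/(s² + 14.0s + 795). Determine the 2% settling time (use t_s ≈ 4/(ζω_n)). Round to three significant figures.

Comparing the denominator to s² + 2ζω_n s + ω_n²: ω_n = √795 = 28.2 rad/s, and 2ζω_n = 14.0 so ζ = 14.0/(2·28.2) = 0.248.
t_s ≈ 4/(ζω_n) = 4/(0.248·28.2) = 0.571 s.

t_s ≈ 0.571 s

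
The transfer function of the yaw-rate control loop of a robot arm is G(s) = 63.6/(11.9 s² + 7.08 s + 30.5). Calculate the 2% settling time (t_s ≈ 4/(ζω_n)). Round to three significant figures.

Dividing through by 11.9: denominator becomes s² + 0.5950 s + 2.563.
So ω_n = √2.563 = 1.60 rad/s and ζ = 0.5950/(2·1.60) = 0.186.
t_s ≈ 4/(ζω_n) = 13.4 s.

t_s ≈ 13.4 s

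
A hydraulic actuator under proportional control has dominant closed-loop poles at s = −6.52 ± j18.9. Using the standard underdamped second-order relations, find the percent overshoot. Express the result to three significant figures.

%OS ≈ 33.8%

With σ = 6.52, ω_d = 18.9: ω_n = √(σ²+ω_d²) = 20.0 rad/s, ζ = σ/ω_n = 0.326.
Overshoot: exp(−π·0.326/√(1−0.326²)) = 0.338, i.e. 33.8%.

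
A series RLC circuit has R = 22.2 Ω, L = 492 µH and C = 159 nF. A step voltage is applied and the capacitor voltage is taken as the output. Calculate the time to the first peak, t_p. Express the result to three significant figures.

For a series RLC circuit (capacitor voltage as output), ω_n = 1/√(LC) = 1/√(492 µH · 159 nF) = 113000 rad/s.
ζ = (R/2)·√(C/L) = (22.2/2)·√(159 nF/492 µH) = 0.200.
ω_d = ω_n√(1−ζ²) = 111000 rad/s. t_p = π/ω_d = 0.0000284 s.

t_p ≈ 0.0000284 s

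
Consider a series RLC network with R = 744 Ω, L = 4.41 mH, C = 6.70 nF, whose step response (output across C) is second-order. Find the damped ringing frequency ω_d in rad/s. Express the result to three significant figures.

For a series RLC circuit (capacitor voltage as output), ω_n = 1/√(LC) = 1/√(4.41 mH · 6.70 nF) = 184000 rad/s.
ζ = (R/2)·√(C/L) = (744/2)·√(6.70 nF/4.41 mH) = 0.459.
The damped frequency ω_d = ω_n√(1−ζ²) = 163000 rad/s.

ω_d ≈ 163000 rad/s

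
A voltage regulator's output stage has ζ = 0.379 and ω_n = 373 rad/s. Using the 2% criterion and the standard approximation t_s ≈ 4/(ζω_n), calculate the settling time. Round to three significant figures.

t_s ≈ 4/(ζω_n) = 4/(0.379 × 373) = 0.0283 s.

t_s ≈ 0.0283 s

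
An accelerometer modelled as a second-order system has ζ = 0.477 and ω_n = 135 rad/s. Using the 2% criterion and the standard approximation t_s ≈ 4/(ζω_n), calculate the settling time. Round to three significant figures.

t_s ≈ 4/(ζω_n) = 4/(0.477 × 135) = 0.0621 s.

t_s ≈ 0.0621 s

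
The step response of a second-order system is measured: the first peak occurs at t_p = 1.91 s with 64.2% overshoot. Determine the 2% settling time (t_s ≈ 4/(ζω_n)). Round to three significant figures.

t_s ≈ 17.2 s

From the overshoot, ζ = −ln(OS)/√(π²+ln²(OS)) = 0.140.
From t_p = π/ω_d, ω_d = π/1.91 = 1.64 rad/s, so ω_n = ω_d/√(1−ζ²) = 1.66 rad/s.
t_s ≈ 4/(ζω_n) = 4/(0.140·1.66) = 17.2 s.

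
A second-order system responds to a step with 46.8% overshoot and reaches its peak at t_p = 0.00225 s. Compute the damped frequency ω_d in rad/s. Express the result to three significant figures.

t_p = π/ω_d, so ω_d = π/0.00225 = 1400 rad/s.

ω_d ≈ 1400 rad/s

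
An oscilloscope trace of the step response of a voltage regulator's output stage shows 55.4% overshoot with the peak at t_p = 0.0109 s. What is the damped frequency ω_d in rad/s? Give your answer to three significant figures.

t_p = π/ω_d, so ω_d = π/0.0109 = 288 rad/s.

ω_d ≈ 288 rad/s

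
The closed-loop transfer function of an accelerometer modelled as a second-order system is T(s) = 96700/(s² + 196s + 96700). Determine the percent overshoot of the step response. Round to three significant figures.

%OS ≈ 35.2%

ω_n = √96700 = 311 rad/s; ζ = 196/(2·311) = 0.315.
Overshoot: exp(−π·0.315/√(1−0.315²)) = 0.352, i.e. 35.2%.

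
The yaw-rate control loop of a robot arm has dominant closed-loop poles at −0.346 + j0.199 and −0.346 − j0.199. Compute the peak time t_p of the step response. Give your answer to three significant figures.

t_p = π/ω_d with ω_d = 0.199 (the imaginary part), so t_p = 15.8 s.

t_p ≈ 15.8 s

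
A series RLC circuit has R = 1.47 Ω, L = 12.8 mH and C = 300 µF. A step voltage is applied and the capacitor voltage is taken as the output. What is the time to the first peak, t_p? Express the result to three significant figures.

For a series RLC circuit (capacitor voltage as output), ω_n = 1/√(LC) = 1/√(12.8 mH · 300 µF) = 510 rad/s.
ζ = (R/2)·√(C/L) = (1.47/2)·√(300 µF/12.8 mH) = 0.113.
ω_d = 510·√(1 − 0.113²) = 507 rad/s. t_p = π/ω_d = 0.00620 s.

t_p ≈ 0.00620 s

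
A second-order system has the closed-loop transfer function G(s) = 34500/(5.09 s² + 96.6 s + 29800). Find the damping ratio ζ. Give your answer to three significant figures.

Dividing through by 5.09: denominator becomes s² + 18.98 s + 5855.
So ω_n = √5855 = 76.5 rad/s and ζ = 18.98/(2·76.5) = 0.124.

ζ ≈ 0.124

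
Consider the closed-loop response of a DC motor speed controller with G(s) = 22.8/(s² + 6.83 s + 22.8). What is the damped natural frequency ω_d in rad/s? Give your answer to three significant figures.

ω_n = √22.8 = 4.77 rad/s; ζ = 6.83/(2·4.77) = 0.715.
ω_d = ω_n√(1−ζ²) = 3.34 rad/s.

ω_d ≈ 3.34 rad/s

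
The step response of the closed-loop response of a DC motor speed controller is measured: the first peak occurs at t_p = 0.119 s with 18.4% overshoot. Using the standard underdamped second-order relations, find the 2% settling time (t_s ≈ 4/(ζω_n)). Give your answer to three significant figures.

t_s ≈ 0.281 s

The overshoot fixes ζ = −ln(OS)/√(π²+ln²(OS)) = 0.474.
t_p = π/ω_d ⇒ ω_d = 26.4 rad/s; then ω_n = ω_d/√(1−ζ²) = 30.0 rad/s.
t_s ≈ 4/(ζω_n) = 4/(0.474·30.0) = 0.281 s.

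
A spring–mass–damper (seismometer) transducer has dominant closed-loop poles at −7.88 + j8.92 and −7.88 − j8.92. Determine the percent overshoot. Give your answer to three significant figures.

%OS ≈ 6.23%

The poles are at −σ ± jω_d with σ = 7.88 and ω_d = 8.92, so ω_n = √(σ²+ω_d²) = 11.9 rad/s and ζ = σ/ω_n = 0.662.
%OS = 100·exp(−πζ/√(1−ζ²)) = 6.23%.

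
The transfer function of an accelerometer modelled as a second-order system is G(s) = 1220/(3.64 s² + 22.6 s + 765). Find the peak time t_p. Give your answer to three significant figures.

Dividing through by 3.64: denominator becomes s² + 6.209 s + 210.2.
So ω_n = √210.2 = 14.5 rad/s and ζ = 6.209/(2·14.5) = 0.214.
The damped frequency ω_d = ω_n√(1−ζ²) = 14.2 rad/s. t_p = π/ω_d = 0.222 s.

t_p ≈ 0.222 s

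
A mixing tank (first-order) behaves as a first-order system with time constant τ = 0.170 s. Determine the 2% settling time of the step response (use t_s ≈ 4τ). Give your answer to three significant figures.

t_s ≈ 4τ = 0.680 s.

t_s ≈ 0.680 s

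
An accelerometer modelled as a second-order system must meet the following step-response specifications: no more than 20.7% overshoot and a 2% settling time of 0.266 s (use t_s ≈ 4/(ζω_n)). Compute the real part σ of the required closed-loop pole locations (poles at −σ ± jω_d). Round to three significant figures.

The settling-time spec alone fixes σ = ζω_n = 4/t_s = 4/0.266 = 15.0.
(Overshoot then fixes ζ = 0.448 and hence ω_d = σ·√(1−ζ²)/ζ = 30.0 rad/s.)

σ ≈ 15.0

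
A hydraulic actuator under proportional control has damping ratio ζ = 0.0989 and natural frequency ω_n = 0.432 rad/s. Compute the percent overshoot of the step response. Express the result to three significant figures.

For an underdamped second-order system, %OS = 100·exp(−πζ/√(1−ζ²)).
πζ/√(1−ζ²) = π·0.0989/√(1−0.00978) = 0.3122, so %OS = 100·e^(−0.3122) = 73.2%.

%OS ≈ 73.2%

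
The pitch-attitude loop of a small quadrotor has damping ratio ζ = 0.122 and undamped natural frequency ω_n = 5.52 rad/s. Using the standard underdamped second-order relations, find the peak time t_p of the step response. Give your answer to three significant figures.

The damped frequency is ω_d = ω_n√(1−ζ²) = 5.52·√(1−0.0149) = 5.48 rad/s.
Peak time t_p = π/ω_d = π/5.48 = 0.573 s.

t_p ≈ 0.573 s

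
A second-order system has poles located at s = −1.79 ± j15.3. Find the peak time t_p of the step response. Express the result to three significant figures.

t_p ≈ 0.205 s

t_p = π/ω_d with ω_d = 15.3 (the imaginary part), so t_p = 0.205 s.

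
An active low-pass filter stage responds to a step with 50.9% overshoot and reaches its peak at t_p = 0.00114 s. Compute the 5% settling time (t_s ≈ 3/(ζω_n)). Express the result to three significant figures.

The overshoot fixes ζ = −ln(OS)/√(π²+ln²(OS)) = 0.210.
t_p = π/ω_d ⇒ ω_d = 2760 rad/s; then ω_n = ω_d/√(1−ζ²) = 2820 rad/s.
t_s ≈ 3/(ζω_n) = 3/(0.210·2820) = 0.00506 s.

t_s ≈ 0.00506 s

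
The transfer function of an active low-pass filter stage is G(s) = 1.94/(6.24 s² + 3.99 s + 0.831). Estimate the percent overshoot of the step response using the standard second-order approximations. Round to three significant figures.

Dividing through by 6.24: denominator becomes s² + 0.6394 s + 0.1332.
So ω_n = √0.1332 = 0.365 rad/s and ζ = 0.6394/(2·0.365) = 0.876.
%OS = 100·exp(−πζ/√(1−ζ²)) = 0.332%.

%OS ≈ 0.332%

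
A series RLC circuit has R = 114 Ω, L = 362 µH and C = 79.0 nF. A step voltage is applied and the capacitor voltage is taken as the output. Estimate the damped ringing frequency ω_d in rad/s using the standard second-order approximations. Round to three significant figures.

ω_d ≈ 101000 rad/s

For a series RLC circuit (capacitor voltage as output), ω_n = 1/√(LC) = 1/√(362 µH · 79.0 nF) = 187000 rad/s.
ζ = (R/2)·√(C/L) = (114/2)·√(79.0 nF/362 µH) = 0.842.
The damped frequency ω_d = ω_n√(1−ζ²) = 101000 rad/s.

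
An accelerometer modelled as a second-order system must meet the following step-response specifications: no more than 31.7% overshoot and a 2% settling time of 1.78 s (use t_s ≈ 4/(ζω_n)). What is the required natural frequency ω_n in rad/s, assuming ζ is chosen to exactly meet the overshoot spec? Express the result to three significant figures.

From %OS = 100·exp(−πζ/√(1−ζ²)), invert to get ζ = −ln(OS)/√(π² + ln²(OS)) with OS = 0.317.
−ln 0.317 = 1.149, so ζ = 1.149/√(π² + 1.320) = 0.343.
Then ω_n = 4/(ζ t_s) = 4/(0.343 × 1.78) = 6.54 rad/s.

ω_n ≈ 6.54 rad/s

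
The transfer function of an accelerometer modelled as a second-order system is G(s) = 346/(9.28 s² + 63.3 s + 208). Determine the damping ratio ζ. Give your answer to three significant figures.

Dividing through by 9.28: denominator becomes s² + 6.821 s + 22.41.
So ω_n = √22.41 = 4.73 rad/s and ζ = 6.821/(2·4.73) = 0.720.

ζ ≈ 0.720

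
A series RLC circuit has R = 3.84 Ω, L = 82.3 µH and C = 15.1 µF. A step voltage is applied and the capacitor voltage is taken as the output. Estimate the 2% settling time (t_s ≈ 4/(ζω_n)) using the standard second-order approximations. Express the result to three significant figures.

For a series RLC circuit (capacitor voltage as output), ω_n = 1/√(LC) = 1/√(82.3 µH · 15.1 µF) = 28400 rad/s.
ζ = (R/2)·√(C/L) = (3.84/2)·√(15.1 µF/82.3 µH) = 0.822.
t_s ≈ 4/(ζω_n) = 0.000171 s.

t_s ≈ 0.000171 s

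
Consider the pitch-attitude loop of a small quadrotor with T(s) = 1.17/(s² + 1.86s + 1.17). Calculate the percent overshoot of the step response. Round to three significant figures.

%OS ≈ 0.504%

Comparing the denominator to s² + 2ζω_n s + ω_n²: ω_n = √1.17 = 1.08 rad/s, and 2ζω_n = 1.86 so ζ = 1.86/(2·1.08) = 0.860.
%OS = 100·exp(−πζ/√(1−ζ²)) = 0.504%.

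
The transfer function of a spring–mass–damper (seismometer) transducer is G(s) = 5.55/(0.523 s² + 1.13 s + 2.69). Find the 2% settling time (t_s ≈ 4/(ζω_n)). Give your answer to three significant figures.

t_s ≈ 3.70 s

Dividing through by 0.523: denominator becomes s² + 2.161 s + 5.143.
So ω_n = √5.143 = 2.27 rad/s and ζ = 2.161/(2·2.27) = 0.476.
t_s ≈ 4/(ζω_n) = 3.70 s.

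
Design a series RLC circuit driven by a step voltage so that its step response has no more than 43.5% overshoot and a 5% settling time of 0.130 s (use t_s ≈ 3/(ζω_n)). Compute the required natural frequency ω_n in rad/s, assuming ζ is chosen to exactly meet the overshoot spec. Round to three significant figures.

From %OS = 100·exp(−πζ/√(1−ζ²)), invert to get ζ = −ln(OS)/√(π² + ln²(OS)) with OS = 0.435.
−ln 0.435 = 0.8324, so ζ = 0.8324/√(π² + 0.6929) = 0.256.
Then ω_n = 3/(ζ t_s) = 3/(0.256 × 0.130) = 90.1 rad/s.

ω_n ≈ 90.1 rad/s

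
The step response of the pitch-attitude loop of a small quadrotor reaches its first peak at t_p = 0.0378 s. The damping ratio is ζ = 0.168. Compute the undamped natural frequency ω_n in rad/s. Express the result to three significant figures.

Peak time t_p = π/ω_d, so ω_d = π/t_p = π/0.0378 = 83.1 rad/s.
ω_n = ω_d/√(1−ζ²) = 83.1/√0.972 = 84.3 rad/s.

ω_n ≈ 84.3 rad/s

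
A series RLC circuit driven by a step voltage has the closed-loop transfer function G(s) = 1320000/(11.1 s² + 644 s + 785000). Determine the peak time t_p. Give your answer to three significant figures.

Dividing through by 11.1: denominator becomes s² + 58.02 s + 70720.
So ω_n = √70720 = 266 rad/s and ζ = 58.02/(2·266) = 0.109.
ω_d = 266·√(1 − 0.109²) = 264 rad/s. t_p = π/ω_d = 0.0119 s.

t_p ≈ 0.0119 s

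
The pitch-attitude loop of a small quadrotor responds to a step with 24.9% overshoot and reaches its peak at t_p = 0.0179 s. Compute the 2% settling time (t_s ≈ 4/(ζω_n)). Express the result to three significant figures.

The overshoot fixes ζ = −ln(OS)/√(π²+ln²(OS)) = 0.405.
t_p = π/ω_d ⇒ ω_d = 176 rad/s; then ω_n = ω_d/√(1−ζ²) = 192 rad/s.
t_s ≈ 4/(ζω_n) = 4/(0.405·192) = 0.0515 s.

t_s ≈ 0.0515 s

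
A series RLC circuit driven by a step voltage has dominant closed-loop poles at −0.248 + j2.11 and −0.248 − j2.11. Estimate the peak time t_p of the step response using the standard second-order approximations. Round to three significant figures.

t_p ≈ 1.49 s

t_p = π/ω_d with ω_d = 2.11 (the imaginary part), so t_p = 1.49 s.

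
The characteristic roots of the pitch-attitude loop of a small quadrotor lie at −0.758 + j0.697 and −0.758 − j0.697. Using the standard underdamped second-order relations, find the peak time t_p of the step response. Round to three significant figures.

t_p = π/ω_d with ω_d = 0.697 (the imaginary part), so t_p = 4.51 s.

t_p ≈ 4.51 s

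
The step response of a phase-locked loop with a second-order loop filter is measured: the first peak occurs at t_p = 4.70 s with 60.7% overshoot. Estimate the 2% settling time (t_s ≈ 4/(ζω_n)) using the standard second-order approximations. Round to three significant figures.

ζ from %OS: ζ = |ln 0.607|/√(π²+ln²0.607) = 0.157.
t_p = π/ω_d ⇒ ω_d = 0.668 rad/s; then ω_n = ω_d/√(1−ζ²) = 0.677 rad/s.
t_s ≈ 4/(ζω_n) = 4/(0.157·0.677) = 37.7 s.

t_s ≈ 37.7 s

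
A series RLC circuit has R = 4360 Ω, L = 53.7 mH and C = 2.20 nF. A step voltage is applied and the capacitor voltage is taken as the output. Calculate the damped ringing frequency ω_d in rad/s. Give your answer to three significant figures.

For a series RLC circuit (capacitor voltage as output), ω_n = 1/√(LC) = 1/√(53.7 mH · 2.20 nF) = 92000 rad/s.
ζ = (R/2)·√(C/L) = (4360/2)·√(2.20 nF/53.7 mH) = 0.441.
ω_d = 92000·√(1 − 0.441²) = 82600 rad/s.

ω_d ≈ 82600 rad/s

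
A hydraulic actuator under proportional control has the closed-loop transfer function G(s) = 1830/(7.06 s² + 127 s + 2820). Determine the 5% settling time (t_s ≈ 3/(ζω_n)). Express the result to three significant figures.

Dividing through by 7.06: denominator becomes s² + 17.99 s + 399.4.
So ω_n = √399.4 = 20.0 rad/s and ζ = 17.99/(2·20.0) = 0.450.
t_s ≈ 3/(ζω_n) = 0.334 s.

t_s ≈ 0.334 s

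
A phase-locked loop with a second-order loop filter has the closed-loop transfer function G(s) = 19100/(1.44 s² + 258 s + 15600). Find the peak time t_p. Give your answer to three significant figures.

t_p ≈ 0.0593 s

Dividing through by 1.44: denominator becomes s² + 179.2 s + 10830.
So ω_n = √10830 = 104 rad/s and ζ = 179.2/(2·104) = 0.861.
ω_d = 104·√(1 − 0.861²) = 53.0 rad/s. t_p = π/ω_d = 0.0593 s.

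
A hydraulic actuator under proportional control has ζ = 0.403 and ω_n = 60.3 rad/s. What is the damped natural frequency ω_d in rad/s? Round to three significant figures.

ω_d = ω_n√(1−ζ²) = 60.3·√0.838 = 55.2 rad/s.

ω_d ≈ 55.2 rad/s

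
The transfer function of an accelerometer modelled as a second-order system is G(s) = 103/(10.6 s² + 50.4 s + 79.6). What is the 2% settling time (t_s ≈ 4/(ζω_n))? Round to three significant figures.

Dividing through by 10.6: denominator becomes s² + 4.755 s + 7.509.
So ω_n = √7.509 = 2.74 rad/s and ζ = 4.755/(2·2.74) = 0.868.
t_s ≈ 4/(ζω_n) = 1.68 s.

t_s ≈ 1.68 s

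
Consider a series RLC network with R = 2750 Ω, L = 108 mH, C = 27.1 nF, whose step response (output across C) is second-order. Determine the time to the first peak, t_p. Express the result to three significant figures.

t_p ≈ 0.000234 s

For a series RLC circuit (capacitor voltage as output), ω_n = 1/√(LC) = 1/√(108 mH · 27.1 nF) = 18500 rad/s.
ζ = (R/2)·√(C/L) = (2750/2)·√(27.1 nF/108 mH) = 0.689.
ω_d = ω_n√(1−ζ²) = 13400 rad/s. t_p = π/ω_d = 0.000234 s.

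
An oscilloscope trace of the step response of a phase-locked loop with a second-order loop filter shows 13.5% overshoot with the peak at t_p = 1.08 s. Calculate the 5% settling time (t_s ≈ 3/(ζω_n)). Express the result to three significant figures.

ζ from %OS: ζ = |ln 0.135|/√(π²+ln²0.135) = 0.538.
t_p = π/ω_d ⇒ ω_d = 2.91 rad/s; then ω_n = ω_d/√(1−ζ²) = 3.45 rad/s.
t_s ≈ 3/(ζω_n) = 3/(0.538·3.45) = 1.62 s.

t_s ≈ 1.62 s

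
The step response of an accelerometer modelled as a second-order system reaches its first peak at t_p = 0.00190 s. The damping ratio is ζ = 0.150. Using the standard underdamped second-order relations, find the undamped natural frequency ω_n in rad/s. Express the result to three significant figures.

ω_n ≈ 1670 rad/s

Peak time t_p = π/ω_d, so ω_d = π/t_p = π/0.00190 = 1650 rad/s.
ω_n = ω_d/√(1−ζ²) = 1650/√0.978 = 1670 rad/s.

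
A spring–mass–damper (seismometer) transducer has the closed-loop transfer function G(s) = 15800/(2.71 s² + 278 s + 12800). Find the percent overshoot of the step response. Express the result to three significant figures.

Dividing through by 2.71: denominator becomes s² + 102.6 s + 4723.
So ω_n = √4723 = 68.7 rad/s and ζ = 102.6/(2·68.7) = 0.746.
%OS = 100·exp(−πζ/√(1−ζ²)) = 2.95%.

%OS ≈ 2.95%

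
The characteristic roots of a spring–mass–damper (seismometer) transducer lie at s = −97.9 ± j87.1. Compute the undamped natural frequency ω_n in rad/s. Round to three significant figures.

The poles are at −σ ± jω_d with σ = 97.9 and ω_d = 87.1, so ω_n = √(σ²+ω_d²) = 131 rad/s and ζ = σ/ω_n = 0.747.

ω_n ≈ 131 rad/s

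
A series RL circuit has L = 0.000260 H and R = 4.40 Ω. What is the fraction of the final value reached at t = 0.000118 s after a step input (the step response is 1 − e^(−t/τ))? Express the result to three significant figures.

τ = L/R = 0.000260/4.40 = 0.0000591 s.
y(t)/y_∞ = 1 − e^(−t/τ) = 1 − e^(−0.000118/0.0000591) = 1 − e^(−2.00) = 0.864.

y/y_∞ ≈ 0.864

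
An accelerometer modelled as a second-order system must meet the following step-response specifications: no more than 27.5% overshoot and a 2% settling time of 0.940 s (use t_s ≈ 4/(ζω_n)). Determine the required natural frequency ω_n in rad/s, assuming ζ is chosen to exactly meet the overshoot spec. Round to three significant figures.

ω_n ≈ 11.2 rad/s

Inverting the overshoot relation: ζ = |ln 0.275|/√(π² + ln²0.275) = 0.380.
From t_s ≈ 4/(ζω_n): ω_n = 4/(ζ·t_s) = 4/(0.380·0.940) = 11.2 rad/s.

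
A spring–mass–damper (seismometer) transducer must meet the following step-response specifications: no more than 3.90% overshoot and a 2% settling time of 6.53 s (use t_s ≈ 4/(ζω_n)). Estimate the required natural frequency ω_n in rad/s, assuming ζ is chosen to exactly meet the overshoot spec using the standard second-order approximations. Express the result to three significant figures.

ω_n ≈ 0.853 rad/s

From %OS = 100·exp(−πζ/√(1−ζ²)), invert to get ζ = −ln(OS)/√(π² + ln²(OS)) with OS = 0.0390.
−ln 0.0390 = 3.244, so ζ = 3.244/√(π² + 10.52) = 0.718.
From t_s ≈ 4/(ζω_n): ω_n = 4/(ζ·t_s) = 4/(0.718·6.53) = 0.853 rad/s.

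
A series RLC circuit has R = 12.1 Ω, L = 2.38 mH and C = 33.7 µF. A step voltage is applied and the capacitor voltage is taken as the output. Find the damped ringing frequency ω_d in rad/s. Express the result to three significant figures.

ω_d ≈ 2450 rad/s

For a series RLC circuit (capacitor voltage as output), ω_n = 1/√(LC) = 1/√(2.38 mH · 33.7 µF) = 3530 rad/s.
ζ = (R/2)·√(C/L) = (12.1/2)·√(33.7 µF/2.38 mH) = 0.720.
The damped frequency ω_d = ω_n√(1−ζ²) = 2450 rad/s.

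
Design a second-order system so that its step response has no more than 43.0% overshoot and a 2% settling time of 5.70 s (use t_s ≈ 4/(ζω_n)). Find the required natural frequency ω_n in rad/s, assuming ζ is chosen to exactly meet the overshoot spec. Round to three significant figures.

From %OS = 100·exp(−πζ/√(1−ζ²)), invert to get ζ = −ln(OS)/√(π² + ln²(OS)) with OS = 0.430.
−ln 0.430 = 0.8440, so ζ = 0.8440/√(π² + 0.7123) = 0.259.
Then ω_n = 4/(ζ t_s) = 4/(0.259 × 5.70) = 2.70 rad/s.

ω_n ≈ 2.70 rad/s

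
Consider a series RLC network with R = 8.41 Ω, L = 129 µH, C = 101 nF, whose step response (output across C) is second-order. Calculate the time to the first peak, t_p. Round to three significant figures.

For a series RLC circuit (capacitor voltage as output), ω_n = 1/√(LC) = 1/√(129 µH · 101 nF) = 277000 rad/s.
ζ = (R/2)·√(C/L) = (8.41/2)·√(101 nF/129 µH) = 0.118.
ω_d = ω_n√(1−ζ²) = 275000 rad/s. t_p = π/ω_d = 0.0000114 s.

t_p ≈ 0.0000114 s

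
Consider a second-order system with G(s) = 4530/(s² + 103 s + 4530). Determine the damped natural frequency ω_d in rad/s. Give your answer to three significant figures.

ω_n = √4530 = 67.3 rad/s; ζ = 103/(2·67.3) = 0.765.
ω_d = ω_n√(1−ζ²) = 43.3 rad/s.

ω_d ≈ 43.3 rad/s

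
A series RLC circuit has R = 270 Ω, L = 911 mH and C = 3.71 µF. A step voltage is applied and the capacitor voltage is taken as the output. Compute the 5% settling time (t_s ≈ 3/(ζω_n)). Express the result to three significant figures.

t_s ≈ 0.0202 s

For a series RLC circuit (capacitor voltage as output), ω_n = 1/√(LC) = 1/√(911 mH · 3.71 µF) = 544 rad/s.
ζ = (R/2)·√(C/L) = (270/2)·√(3.71 µF/911 mH) = 0.272.
t_s ≈ 3/(ζω_n) = 0.0202 s.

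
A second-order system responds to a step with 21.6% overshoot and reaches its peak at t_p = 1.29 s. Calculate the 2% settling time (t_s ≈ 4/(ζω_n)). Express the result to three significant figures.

t_s ≈ 3.37 s

From the overshoot, ζ = −ln(OS)/√(π²+ln²(OS)) = 0.438.
t_p = π/ω_d ⇒ ω_d = 2.44 rad/s; then ω_n = ω_d/√(1−ζ²) = 2.71 rad/s.
t_s ≈ 4/(ζω_n) = 4/(0.438·2.71) = 3.37 s.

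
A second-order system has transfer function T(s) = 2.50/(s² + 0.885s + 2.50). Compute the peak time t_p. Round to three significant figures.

Comparing the denominator to s² + 2ζω_n s + ω_n²: ω_n = √2.50 = 1.58 rad/s, and 2ζω_n = 0.885 so ζ = 0.885/(2·1.58) = 0.280.
ω_d = 1.58·√(1 − 0.280²) = 1.52 rad/s. Then t_p = π/ω_d = 2.07 s.

t_p ≈ 2.07 s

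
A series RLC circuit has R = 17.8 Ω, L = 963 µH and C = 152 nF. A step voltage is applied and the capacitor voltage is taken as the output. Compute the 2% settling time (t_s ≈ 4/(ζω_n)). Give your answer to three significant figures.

For a series RLC circuit (capacitor voltage as output), ω_n = 1/√(LC) = 1/√(963 µH · 152 nF) = 82700 rad/s.
ζ = (R/2)·√(C/L) = (17.8/2)·√(152 nF/963 µH) = 0.112.
t_s ≈ 4/(ζω_n) = 0.000433 s.

t_s ≈ 0.000433 s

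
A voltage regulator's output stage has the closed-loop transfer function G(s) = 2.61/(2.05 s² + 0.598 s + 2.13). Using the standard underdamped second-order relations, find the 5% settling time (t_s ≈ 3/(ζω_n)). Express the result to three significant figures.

t_s ≈ 20.6 s

Dividing through by 2.05: denominator becomes s² + 0.2917 s + 1.039.
So ω_n = √1.039 = 1.02 rad/s and ζ = 0.2917/(2·1.02) = 0.143.
t_s ≈ 3/(ζω_n) = 20.6 s.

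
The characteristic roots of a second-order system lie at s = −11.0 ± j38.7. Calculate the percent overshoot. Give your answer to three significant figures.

%OS ≈ 40.9%

With σ = 11.0, ω_d = 38.7: ω_n = √(σ²+ω_d²) = 40.2 rad/s, ζ = σ/ω_n = 0.273.
Overshoot: exp(−π·0.273/√(1−0.273²)) = 0.409, i.e. 40.9%.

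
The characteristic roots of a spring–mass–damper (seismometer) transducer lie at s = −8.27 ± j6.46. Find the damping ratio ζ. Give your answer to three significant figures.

ζ ≈ 0.788

With σ = 8.27, ω_d = 6.46: ω_n = √(σ²+ω_d²) = 10.5 rad/s, ζ = σ/ω_n = 0.788.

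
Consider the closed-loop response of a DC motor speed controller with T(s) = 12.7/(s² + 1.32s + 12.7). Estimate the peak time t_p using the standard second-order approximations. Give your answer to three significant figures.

t_p ≈ 0.897 s

Matching coefficients with s² + 2ζω_n s + ω_n² gives ω_n² = 12.7 ⇒ ω_n = 3.56 rad/s, and ζ = 1.32/(2ω_n) = 0.185.
ω_d = ω_n√(1−ζ²) = 3.50 rad/s. Then t_p = π/ω_d = 0.897 s.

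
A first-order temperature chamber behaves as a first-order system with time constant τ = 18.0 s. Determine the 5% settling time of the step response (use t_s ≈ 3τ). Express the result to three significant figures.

t_s ≈ 54.0 s

t_s ≈ 3τ = 54.0 s.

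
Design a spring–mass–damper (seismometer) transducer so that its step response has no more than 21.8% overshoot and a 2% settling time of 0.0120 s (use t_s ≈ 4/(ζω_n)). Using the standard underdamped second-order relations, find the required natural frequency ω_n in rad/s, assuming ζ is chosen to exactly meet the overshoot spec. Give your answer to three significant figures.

ζ = −ln(OS)/√(π² + (ln OS)²). With OS = 0.218, ln OS = −1.523 and ζ = 1.523/3.491 = 0.436.
From t_s ≈ 4/(ζω_n): ω_n = 4/(ζ·t_s) = 4/(0.436·0.0120) = 764 rad/s.

ω_n ≈ 764 rad/s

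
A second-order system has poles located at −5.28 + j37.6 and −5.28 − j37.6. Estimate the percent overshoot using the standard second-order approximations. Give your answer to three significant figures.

%OS ≈ 64.3%

With σ = 5.28, ω_d = 37.6: ω_n = √(σ²+ω_d²) = 38.0 rad/s, ζ = σ/ω_n = 0.139.
Overshoot: exp(−π·0.139/√(1−0.139²)) = 0.643, i.e. 64.3%.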